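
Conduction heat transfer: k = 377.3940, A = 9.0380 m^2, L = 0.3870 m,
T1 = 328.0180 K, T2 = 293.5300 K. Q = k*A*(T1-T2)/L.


dT = 34.4880 K
Q = 377.3940 * 9.0380 * 34.4880 / 0.3870 = 303965.5553 W

303965.5553 W


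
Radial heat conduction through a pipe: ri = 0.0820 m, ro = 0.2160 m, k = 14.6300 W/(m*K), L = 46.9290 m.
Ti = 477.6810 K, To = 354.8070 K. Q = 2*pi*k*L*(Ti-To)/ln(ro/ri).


dT = 122.8740 K
ln(ro/ri) = 0.9686
Q = 2*pi*14.6300*46.9290*122.8740 / 0.9686 = 547267.0968 W

547267.0968 W


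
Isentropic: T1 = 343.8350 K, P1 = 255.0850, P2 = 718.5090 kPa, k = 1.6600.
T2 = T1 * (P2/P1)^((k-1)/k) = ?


(k-1)/k = 0.3976
(P2/P1)^exp = 1.5094
T2 = 343.8350 * 1.5094 = 518.9975 K

518.9975 K


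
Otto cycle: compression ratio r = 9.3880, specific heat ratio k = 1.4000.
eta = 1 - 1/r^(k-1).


r^(k-1) = 2.4492
eta = 1 - 1/2.4492 = 0.5917 = 59.1708%

59.1708%


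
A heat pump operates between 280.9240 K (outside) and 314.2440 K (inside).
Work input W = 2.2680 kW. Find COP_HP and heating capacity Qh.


COP = 314.2440 / 33.3200 = 9.4311
Qh = 9.4311 * 2.2680 = 21.3897 kW

COP = 9.4311, Qh = 21.3897 kW


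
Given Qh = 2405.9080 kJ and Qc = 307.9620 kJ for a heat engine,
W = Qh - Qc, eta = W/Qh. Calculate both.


W = 2405.9080 - 307.9620 = 2097.9460 kJ
eta = 2097.9460 / 2405.9080 = 0.8720 = 87.1998%

W = 2097.9460 kJ, eta = 87.1998%


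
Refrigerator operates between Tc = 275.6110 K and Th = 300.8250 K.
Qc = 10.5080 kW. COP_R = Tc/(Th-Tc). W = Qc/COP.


COP = 275.6110 / 25.2140 = 10.9309
W = 10.5080 / 10.9309 = 0.9613 kW

COP = 10.9309, W = 0.9613 kW


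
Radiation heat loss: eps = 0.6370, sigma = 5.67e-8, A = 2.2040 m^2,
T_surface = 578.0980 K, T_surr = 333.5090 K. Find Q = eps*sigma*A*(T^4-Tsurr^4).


T^4 = 1.1169e+11
Tsurr^4 = 1.2372e+10
Q = 0.6370 * 5.67e-8 * 2.2040 * 9.9316e+10 = 7905.9448 W

7905.9448 W


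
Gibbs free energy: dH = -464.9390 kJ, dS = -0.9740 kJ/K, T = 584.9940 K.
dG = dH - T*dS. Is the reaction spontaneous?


T*dS = 584.9940 * -0.9740 = -569.7842 kJ
dG = -464.9390 + 569.7842 = 104.8452 kJ (non-spontaneous)

dG = 104.8452 kJ, non-spontaneous


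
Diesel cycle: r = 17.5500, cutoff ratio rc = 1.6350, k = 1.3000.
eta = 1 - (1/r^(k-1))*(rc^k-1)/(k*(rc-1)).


r^(k-1) = 2.3620
rc^k = 1.8948
eta = 0.5411 = 54.1070%

54.1070%


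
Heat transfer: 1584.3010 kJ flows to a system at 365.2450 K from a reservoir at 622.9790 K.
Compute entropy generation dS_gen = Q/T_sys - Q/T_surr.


dS_sys = 1584.3010/365.2450 = 4.3376 kJ/K
dS_surr = -1584.3010/622.9790 = -2.5431 kJ/K
dS_gen = 4.3376 - 2.5431 = 1.7945 kJ/K (irreversible)

dS_gen = 1.7945 kJ/K, irreversible


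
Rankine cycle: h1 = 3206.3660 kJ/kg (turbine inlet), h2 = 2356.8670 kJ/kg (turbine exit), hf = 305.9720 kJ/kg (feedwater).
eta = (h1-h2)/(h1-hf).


W = 849.4990 kJ/kg
Q_in = 2900.3940 kJ/kg
eta = 0.2929 = 29.2891%

eta = 29.2891%


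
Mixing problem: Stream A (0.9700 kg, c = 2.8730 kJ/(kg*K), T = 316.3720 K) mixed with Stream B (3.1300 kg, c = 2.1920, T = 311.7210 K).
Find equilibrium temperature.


num = 3020.3740
den = 9.6478
Tf = 313.0645 K

313.0645 K


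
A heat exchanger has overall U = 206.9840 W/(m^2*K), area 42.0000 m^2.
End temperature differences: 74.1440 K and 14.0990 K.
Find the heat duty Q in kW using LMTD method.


LMTD = 36.1738 K
Q = 206.9840 * 42.0000 * 36.1738 = 314470.2818 W = 314.4703 kW

314.4703 kW


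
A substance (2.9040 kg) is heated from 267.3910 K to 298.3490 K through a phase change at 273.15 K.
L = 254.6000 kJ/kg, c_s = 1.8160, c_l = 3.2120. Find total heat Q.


Q1 (sensible, solid) = 2.9040 * 1.8160 * 5.7590 = 30.3710 kJ
Q2 (latent) = 2.9040 * 254.6000 = 739.3584 kJ
Q3 (sensible, liquid) = 2.9040 * 3.2120 * 25.1990 = 235.0474 kJ
Q_total = 1004.7768 kJ

1004.7768 kJ


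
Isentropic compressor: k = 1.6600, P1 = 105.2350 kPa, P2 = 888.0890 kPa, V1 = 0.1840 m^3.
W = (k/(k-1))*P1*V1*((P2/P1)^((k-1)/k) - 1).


(k-1)/k = 0.3976
(P2/P1)^exp = 2.3350
W = 2.5152 * 105.2350 * 0.1840 * (2.3350 - 1) = 65.0164 kJ

65.0164 kJ


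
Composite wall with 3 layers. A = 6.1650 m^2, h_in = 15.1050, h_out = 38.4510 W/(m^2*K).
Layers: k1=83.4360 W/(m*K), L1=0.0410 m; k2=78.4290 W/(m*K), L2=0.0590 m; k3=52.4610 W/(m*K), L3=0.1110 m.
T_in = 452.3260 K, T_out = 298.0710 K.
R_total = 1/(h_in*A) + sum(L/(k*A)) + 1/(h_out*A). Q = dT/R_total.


R_conv_in = 1/(15.1050*6.1650) = 0.0107
R_1 = 0.0410/(83.4360*6.1650) = 7.9707e-05
R_2 = 0.0590/(78.4290*6.1650) = 0.0001
R_3 = 0.1110/(52.4610*6.1650) = 0.0003
R_conv_out = 1/(38.4510*6.1650) = 0.0042
R_total = 0.0155 K/W
Q = 154.2550 / 0.0155 = 9950.6448 W

R_total = 0.0155 K/W, Q = 9950.6448 W


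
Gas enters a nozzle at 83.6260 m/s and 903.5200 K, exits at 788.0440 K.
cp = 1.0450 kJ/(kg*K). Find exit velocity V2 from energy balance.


dT = 115.4760 K
2*cp*1000*dT = 241344.8400
V1^2 = 6993.3079
V2 = sqrt(248338.1479) = 498.3354 m/s

498.3354 m/s


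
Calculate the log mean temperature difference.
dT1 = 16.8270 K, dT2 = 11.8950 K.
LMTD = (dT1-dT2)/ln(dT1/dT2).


dT1/dT2 = 1.4146
ln(dT1/dT2) = 0.3469
LMTD = 4.9320 / 0.3469 = 14.2187 K

14.2187 K


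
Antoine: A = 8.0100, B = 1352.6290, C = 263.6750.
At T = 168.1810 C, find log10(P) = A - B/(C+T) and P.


C+T = 431.8560
B/(C+T) = 3.1321
log10(P) = 8.0100 - 3.1321 = 4.8779
P = 10^4.8779 = 75486.6772 mmHg

75486.6772 mmHg


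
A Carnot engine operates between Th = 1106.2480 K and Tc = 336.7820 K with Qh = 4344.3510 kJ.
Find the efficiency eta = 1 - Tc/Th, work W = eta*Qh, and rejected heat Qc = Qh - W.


eta = 1 - 336.7820/1106.2480 = 0.6956
W = 0.6956 * 4344.3510 = 3021.7730 kJ
Qc = 4344.3510 - 3021.7730 = 1322.5780 kJ

eta = 69.5564%, W = 3021.7730 kJ, Qc = 1322.5780 kJ


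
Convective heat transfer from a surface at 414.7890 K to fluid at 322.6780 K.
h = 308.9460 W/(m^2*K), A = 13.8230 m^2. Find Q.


dT = 92.1110 K
Q = 308.9460 * 13.8230 * 92.1110 = 393365.6036 W

393365.6036 W


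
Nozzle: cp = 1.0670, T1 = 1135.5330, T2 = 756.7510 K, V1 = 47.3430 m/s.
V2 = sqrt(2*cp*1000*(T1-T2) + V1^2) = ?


dT = 378.7820 K
2*cp*1000*dT = 808320.7880
V1^2 = 2241.3596
V2 = sqrt(810562.1476) = 900.3123 m/s

900.3123 m/s


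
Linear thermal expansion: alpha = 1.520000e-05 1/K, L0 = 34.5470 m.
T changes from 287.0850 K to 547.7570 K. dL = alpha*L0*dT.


dT = 260.6720 K
dL = 1.520000e-05 * 34.5470 * 260.6720 = 0.136883 m
L_final = 34.683883 m

dL = 0.136883 m


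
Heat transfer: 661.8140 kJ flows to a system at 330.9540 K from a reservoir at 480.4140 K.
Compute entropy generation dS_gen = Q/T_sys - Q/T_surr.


dS_sys = 661.8140/330.9540 = 1.9997 kJ/K
dS_surr = -661.8140/480.4140 = -1.3776 kJ/K
dS_gen = 1.9997 - 1.3776 = 0.6221 kJ/K (irreversible)

dS_gen = 0.6221 kJ/K, irreversible


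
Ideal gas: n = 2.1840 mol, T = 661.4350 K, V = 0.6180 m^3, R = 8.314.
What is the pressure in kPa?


P = nRT/V = 2.1840 * 8.314 * 661.4350 / 0.6180
= 12010.1886 / 0.6180 = 19433.9621 Pa = 19.4340 kPa

19.4340 kPa


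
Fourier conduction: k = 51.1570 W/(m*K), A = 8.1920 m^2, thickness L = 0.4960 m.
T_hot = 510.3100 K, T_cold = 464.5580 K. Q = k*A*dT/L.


dT = 45.7520 K
Q = 51.1570 * 8.1920 * 45.7520 / 0.4960 = 38656.5791 W

38656.5791 W


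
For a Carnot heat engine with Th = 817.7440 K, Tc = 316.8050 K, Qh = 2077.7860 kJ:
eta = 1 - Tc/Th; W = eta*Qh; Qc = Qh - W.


eta = 1 - 316.8050/817.7440 = 0.6126
W = 0.6126 * 2077.7860 = 1272.8238 kJ
Qc = 2077.7860 - 1272.8238 = 804.9622 kJ

eta = 61.2587%, W = 1272.8238 kJ, Qc = 804.9622 kJ


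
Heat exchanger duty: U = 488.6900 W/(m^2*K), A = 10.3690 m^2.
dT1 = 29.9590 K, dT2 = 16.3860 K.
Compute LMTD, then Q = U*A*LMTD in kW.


LMTD = 22.4941 K
Q = 488.6900 * 10.3690 * 22.4941 = 113982.7402 W = 113.9827 kW

113.9827 kW


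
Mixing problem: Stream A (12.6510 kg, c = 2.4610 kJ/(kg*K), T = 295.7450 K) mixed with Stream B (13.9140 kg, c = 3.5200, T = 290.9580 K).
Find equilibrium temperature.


num = 23458.0891
den = 80.1114
Tf = 292.8184 K

292.8184 K


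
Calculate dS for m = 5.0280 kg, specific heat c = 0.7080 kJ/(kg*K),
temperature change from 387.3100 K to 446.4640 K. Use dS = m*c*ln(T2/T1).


T2/T1 = 1.1527
ln(T2/T1) = 0.1421
dS = 5.0280 * 0.7080 * 0.1421 = 0.5060 kJ/K

0.5060 kJ/K


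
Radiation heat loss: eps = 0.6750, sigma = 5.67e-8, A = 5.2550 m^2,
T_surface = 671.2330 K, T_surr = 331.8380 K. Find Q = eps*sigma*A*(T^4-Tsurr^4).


T^4 = 2.0300e+11
Tsurr^4 = 1.2126e+10
Q = 0.6750 * 5.67e-8 * 5.2550 * 1.9087e+11 = 38388.7649 W

38388.7649 W


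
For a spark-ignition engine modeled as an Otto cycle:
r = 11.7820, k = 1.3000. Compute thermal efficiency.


r^(k-1) = 2.0959
eta = 1 - 1/2.0959 = 0.5229 = 52.2873%

52.2873%


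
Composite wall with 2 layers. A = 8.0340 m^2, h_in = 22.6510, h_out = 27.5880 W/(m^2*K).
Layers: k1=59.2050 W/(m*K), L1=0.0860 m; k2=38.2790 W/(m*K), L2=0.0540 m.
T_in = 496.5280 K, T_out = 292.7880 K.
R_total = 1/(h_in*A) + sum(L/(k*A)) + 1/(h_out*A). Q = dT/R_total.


R_conv_in = 1/(22.6510*8.0340) = 0.0055
R_1 = 0.0860/(59.2050*8.0340) = 0.0002
R_2 = 0.0540/(38.2790*8.0340) = 0.0002
R_conv_out = 1/(27.5880*8.0340) = 0.0045
R_total = 0.0104 K/W
Q = 203.7400 / 0.0104 = 19659.6834 W

R_total = 0.0104 K/W, Q = 19659.6834 W


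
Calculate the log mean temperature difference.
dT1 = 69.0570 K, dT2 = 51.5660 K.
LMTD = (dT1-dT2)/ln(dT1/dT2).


dT1/dT2 = 1.3392
ln(dT1/dT2) = 0.2921
LMTD = 17.4910 / 0.2921 = 59.8864 K

59.8864 K


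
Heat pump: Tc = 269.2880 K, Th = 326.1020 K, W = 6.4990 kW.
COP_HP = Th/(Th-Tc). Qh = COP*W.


COP = 326.1020 / 56.8140 = 5.7398
Qh = 5.7398 * 6.4990 = 37.3031 kW

COP = 5.7398, Qh = 37.3031 kW


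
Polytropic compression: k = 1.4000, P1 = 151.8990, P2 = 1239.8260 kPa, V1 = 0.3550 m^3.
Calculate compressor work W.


(k-1)/k = 0.2857
(P2/P1)^exp = 1.8219
W = 3.5000 * 151.8990 * 0.3550 * (1.8219 - 1) = 155.1141 kJ

155.1141 kJ


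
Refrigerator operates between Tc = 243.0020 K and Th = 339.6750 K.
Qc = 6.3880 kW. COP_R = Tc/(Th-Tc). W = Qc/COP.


COP = 243.0020 / 96.6730 = 2.5136
W = 6.3880 / 2.5136 = 2.5413 kW

COP = 2.5136, W = 2.5413 kW


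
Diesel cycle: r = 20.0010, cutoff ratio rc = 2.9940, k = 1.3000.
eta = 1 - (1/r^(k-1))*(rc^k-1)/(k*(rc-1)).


r^(k-1) = 2.4565
rc^k = 4.1603
eta = 0.5037 = 50.3696%

50.3696%


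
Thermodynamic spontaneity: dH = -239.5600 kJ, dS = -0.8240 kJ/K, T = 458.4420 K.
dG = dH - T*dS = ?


T*dS = 458.4420 * -0.8240 = -377.7562 kJ
dG = -239.5600 + 377.7562 = 138.1962 kJ (non-spontaneous)

dG = 138.1962 kJ, non-spontaneous


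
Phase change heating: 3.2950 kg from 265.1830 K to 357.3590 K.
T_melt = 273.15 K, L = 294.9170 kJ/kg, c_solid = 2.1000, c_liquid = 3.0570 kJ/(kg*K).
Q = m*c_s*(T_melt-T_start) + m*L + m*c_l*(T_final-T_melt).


Q1 (sensible, solid) = 3.2950 * 2.1000 * 7.9670 = 55.1277 kJ
Q2 (latent) = 3.2950 * 294.9170 = 971.7515 kJ
Q3 (sensible, liquid) = 3.2950 * 3.0570 * 84.2090 = 848.2217 kJ
Q_total = 1875.1008 kJ

1875.1008 kJ


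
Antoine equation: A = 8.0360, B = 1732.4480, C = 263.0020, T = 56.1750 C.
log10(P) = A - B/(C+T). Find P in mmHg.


C+T = 319.1770
B/(C+T) = 5.4279
log10(P) = 8.0360 - 5.4279 = 2.6081
P = 10^2.6081 = 405.6395 mmHg

405.6395 mmHg


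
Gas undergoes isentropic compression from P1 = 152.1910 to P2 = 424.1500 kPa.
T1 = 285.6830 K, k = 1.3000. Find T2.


(k-1)/k = 0.2308
(P2/P1)^exp = 1.2668
T2 = 285.6830 * 1.2668 = 361.9152 K

361.9152 K


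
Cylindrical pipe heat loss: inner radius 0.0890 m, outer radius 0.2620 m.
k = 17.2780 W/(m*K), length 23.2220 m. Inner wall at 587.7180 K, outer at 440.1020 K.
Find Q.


dT = 147.6160 K
ln(ro/ri) = 1.0797
Q = 2*pi*17.2780*23.2220*147.6160 / 1.0797 = 344667.2496 W

344667.2496 W


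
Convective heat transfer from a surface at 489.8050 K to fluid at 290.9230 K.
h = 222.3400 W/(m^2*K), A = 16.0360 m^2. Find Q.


dT = 198.8820 K
Q = 222.3400 * 16.0360 * 198.8820 = 709102.6813 W

709102.6813 W


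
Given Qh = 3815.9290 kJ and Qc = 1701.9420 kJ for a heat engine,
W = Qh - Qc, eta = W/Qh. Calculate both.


W = 3815.9290 - 1701.9420 = 2113.9870 kJ
eta = 2113.9870 / 3815.9290 = 0.5540 = 55.3990%

W = 2113.9870 kJ, eta = 55.3990%


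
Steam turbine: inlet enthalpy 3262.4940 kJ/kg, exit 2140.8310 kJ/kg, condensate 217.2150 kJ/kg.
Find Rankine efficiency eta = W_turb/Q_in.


W = 1121.6630 kJ/kg
Q_in = 3045.2790 kJ/kg
eta = 0.3683 = 36.8328%

eta = 36.8328%


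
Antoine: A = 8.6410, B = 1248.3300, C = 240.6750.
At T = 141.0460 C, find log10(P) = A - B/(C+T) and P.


C+T = 381.7210
B/(C+T) = 3.2703
log10(P) = 8.6410 - 3.2703 = 5.3707
P = 10^5.3707 = 234818.2919 mmHg

234818.2919 mmHg


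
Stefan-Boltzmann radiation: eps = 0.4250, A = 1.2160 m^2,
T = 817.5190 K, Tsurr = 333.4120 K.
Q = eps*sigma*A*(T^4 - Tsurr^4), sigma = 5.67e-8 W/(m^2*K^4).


T^4 = 4.4667e+11
Tsurr^4 = 1.2357e+10
Q = 0.4250 * 5.67e-8 * 1.2160 * 4.3432e+11 = 12726.6125 W

12726.6125 W


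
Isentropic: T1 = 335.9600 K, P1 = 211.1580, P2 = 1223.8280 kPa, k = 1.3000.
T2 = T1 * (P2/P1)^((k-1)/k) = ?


(k-1)/k = 0.2308
(P2/P1)^exp = 1.5000
T2 = 335.9600 * 1.5000 = 503.9536 K

503.9536 K


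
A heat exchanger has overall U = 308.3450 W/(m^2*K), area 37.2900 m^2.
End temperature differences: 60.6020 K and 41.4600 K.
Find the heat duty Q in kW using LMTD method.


LMTD = 50.4269 K
Q = 308.3450 * 37.2900 * 50.4269 = 579818.1256 W = 579.8181 kW

579.8181 kW


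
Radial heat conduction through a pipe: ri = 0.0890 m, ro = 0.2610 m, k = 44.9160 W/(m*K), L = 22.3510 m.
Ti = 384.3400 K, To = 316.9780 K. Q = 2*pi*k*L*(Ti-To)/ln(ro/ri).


dT = 67.3620 K
ln(ro/ri) = 1.0759
Q = 2*pi*44.9160*22.3510*67.3620 / 1.0759 = 394936.6236 W

394936.6236 W


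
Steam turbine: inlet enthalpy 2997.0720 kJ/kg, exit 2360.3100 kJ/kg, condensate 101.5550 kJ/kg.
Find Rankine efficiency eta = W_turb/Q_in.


W = 636.7620 kJ/kg
Q_in = 2895.5170 kJ/kg
eta = 0.2199 = 21.9913%

eta = 21.9913%


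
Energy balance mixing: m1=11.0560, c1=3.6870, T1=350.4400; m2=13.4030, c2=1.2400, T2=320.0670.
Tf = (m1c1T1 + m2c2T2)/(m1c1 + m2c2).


num = 19604.5750
den = 57.3832
Tf = 341.6432 K

341.6432 K


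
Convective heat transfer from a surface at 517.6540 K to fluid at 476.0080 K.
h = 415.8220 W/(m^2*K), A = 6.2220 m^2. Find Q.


dT = 41.6460 K
Q = 415.8220 * 6.2220 * 41.6460 = 107748.3838 W

107748.3838 W


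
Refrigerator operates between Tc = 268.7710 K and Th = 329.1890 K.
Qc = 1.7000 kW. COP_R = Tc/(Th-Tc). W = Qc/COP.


COP = 268.7710 / 60.4180 = 4.4485
W = 1.7000 / 4.4485 = 0.3821 kW

COP = 4.4485, W = 0.3821 kW


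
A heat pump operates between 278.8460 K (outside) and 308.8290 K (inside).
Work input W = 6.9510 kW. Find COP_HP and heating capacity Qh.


COP = 308.8290 / 29.9830 = 10.3001
Qh = 10.3001 * 6.9510 = 71.5963 kW

COP = 10.3001, Qh = 71.5963 kW


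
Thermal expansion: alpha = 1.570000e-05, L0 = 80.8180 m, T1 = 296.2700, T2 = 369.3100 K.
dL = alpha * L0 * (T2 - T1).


dT = 73.0400 K
dL = 1.570000e-05 * 80.8180 * 73.0400 = 0.092676 m
L_final = 80.910676 m

dL = 0.092676 m


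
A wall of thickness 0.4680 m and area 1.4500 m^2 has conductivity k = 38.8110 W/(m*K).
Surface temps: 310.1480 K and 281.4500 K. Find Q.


dT = 28.6980 K
Q = 38.8110 * 1.4500 * 28.6980 / 0.4680 = 3450.8701 W

3450.8701 W


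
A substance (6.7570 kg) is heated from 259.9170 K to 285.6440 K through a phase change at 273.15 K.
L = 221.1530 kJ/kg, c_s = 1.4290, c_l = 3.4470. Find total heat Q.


Q1 (sensible, solid) = 6.7570 * 1.4290 * 13.2330 = 127.7746 kJ
Q2 (latent) = 6.7570 * 221.1530 = 1494.3308 kJ
Q3 (sensible, liquid) = 6.7570 * 3.4470 * 12.4940 = 291.0025 kJ
Q_total = 1913.1079 kJ

1913.1079 kJ


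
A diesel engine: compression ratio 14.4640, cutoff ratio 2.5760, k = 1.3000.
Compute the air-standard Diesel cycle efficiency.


r^(k-1) = 2.2289
rc^k = 3.4216
eta = 0.4697 = 46.9706%

46.9706%


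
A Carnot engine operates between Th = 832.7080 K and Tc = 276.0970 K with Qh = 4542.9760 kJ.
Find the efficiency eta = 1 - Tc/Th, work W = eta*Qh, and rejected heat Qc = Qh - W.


eta = 1 - 276.0970/832.7080 = 0.6684
W = 0.6684 * 4542.9760 = 3036.6832 kJ
Qc = 4542.9760 - 3036.6832 = 1506.2928 kJ

eta = 66.8435%, W = 3036.6832 kJ, Qc = 1506.2928 kJ


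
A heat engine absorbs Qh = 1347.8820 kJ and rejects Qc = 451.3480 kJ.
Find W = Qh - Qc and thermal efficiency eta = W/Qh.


W = 1347.8820 - 451.3480 = 896.5340 kJ
eta = 896.5340 / 1347.8820 = 0.6651 = 66.5143%

W = 896.5340 kJ, eta = 66.5143%


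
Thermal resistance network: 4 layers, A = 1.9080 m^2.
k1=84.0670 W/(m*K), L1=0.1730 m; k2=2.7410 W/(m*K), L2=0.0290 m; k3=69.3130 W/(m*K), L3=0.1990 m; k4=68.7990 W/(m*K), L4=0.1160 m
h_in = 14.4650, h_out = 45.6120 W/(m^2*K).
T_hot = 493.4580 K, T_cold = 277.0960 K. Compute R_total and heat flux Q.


R_conv_in = 1/(14.4650*1.9080) = 0.0362
R_1 = 0.1730/(84.0670*1.9080) = 0.0011
R_2 = 0.0290/(2.7410*1.9080) = 0.0055
R_3 = 0.1990/(69.3130*1.9080) = 0.0015
R_4 = 0.1160/(68.7990*1.9080) = 0.0009
R_conv_out = 1/(45.6120*1.9080) = 0.0115
R_total = 0.0567 K/W
Q = 216.3620 / 0.0567 = 3813.5144 W

R_total = 0.0567 K/W, Q = 3813.5144 W


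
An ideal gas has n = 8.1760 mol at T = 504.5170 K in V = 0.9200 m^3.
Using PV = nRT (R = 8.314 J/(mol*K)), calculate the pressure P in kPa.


P = nRT/V = 8.1760 * 8.314 * 504.5170 / 0.9200
= 34294.6763 / 0.9200 = 37276.8220 Pa = 37.2768 kPa

37.2768 kPa


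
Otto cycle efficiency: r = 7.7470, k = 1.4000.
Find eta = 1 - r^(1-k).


r^(k-1) = 2.2681
eta = 1 - 1/2.2681 = 0.5591 = 55.9093%

55.9093%


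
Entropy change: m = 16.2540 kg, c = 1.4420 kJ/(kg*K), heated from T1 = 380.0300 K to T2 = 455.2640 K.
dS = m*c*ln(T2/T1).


T2/T1 = 1.1980
ln(T2/T1) = 0.1806
dS = 16.2540 * 1.4420 * 0.1806 = 4.2336 kJ/K

4.2336 kJ/K


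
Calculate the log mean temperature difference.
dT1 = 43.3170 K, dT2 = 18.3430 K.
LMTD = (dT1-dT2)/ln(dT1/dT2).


dT1/dT2 = 2.3615
ln(dT1/dT2) = 0.8593
LMTD = 24.9740 / 0.8593 = 29.0633 K

29.0633 K


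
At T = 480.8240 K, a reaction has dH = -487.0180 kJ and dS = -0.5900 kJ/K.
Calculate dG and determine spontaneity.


T*dS = 480.8240 * -0.5900 = -283.6862 kJ
dG = -487.0180 + 283.6862 = -203.3318 kJ (spontaneous)

dG = -203.3318 kJ, spontaneous


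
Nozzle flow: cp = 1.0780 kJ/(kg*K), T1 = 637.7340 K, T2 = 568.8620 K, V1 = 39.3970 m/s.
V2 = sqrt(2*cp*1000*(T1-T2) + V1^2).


dT = 68.8720 K
2*cp*1000*dT = 148488.0320
V1^2 = 1552.1236
V2 = sqrt(150040.1556) = 387.3502 m/s

387.3502 m/s


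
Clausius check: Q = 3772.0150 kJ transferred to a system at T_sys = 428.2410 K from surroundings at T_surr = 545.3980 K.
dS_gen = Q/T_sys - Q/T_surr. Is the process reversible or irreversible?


dS_sys = 3772.0150/428.2410 = 8.8082 kJ/K
dS_surr = -3772.0150/545.3980 = -6.9161 kJ/K
dS_gen = 8.8082 - 6.9161 = 1.8921 kJ/K (irreversible)

dS_gen = 1.8921 kJ/K, irreversible


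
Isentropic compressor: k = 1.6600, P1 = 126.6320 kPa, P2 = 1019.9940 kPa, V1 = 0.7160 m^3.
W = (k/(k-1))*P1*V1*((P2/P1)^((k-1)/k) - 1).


(k-1)/k = 0.3976
(P2/P1)^exp = 2.2921
W = 2.5152 * 126.6320 * 0.7160 * (2.2921 - 1) = 294.6628 kJ

294.6628 kJ


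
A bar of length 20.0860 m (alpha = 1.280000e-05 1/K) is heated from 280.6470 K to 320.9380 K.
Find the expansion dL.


dT = 40.2910 K
dL = 1.280000e-05 * 20.0860 * 40.2910 = 0.010359 m
L_final = 20.096359 m

dL = 0.010359 m


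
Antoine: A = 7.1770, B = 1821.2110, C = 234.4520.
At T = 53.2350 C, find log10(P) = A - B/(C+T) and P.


C+T = 287.6870
B/(C+T) = 6.3305
log10(P) = 7.1770 - 6.3305 = 0.8465
P = 10^0.8465 = 7.0222 mmHg

7.0222 mmHg


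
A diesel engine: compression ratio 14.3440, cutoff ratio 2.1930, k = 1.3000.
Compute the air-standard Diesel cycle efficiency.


r^(k-1) = 2.2233
rc^k = 2.7756
eta = 0.4851 = 48.5068%

48.5068%


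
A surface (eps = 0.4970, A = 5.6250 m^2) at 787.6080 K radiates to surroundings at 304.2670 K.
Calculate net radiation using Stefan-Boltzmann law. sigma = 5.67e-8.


T^4 = 3.8480e+11
Tsurr^4 = 8.5708e+09
Q = 0.4970 * 5.67e-8 * 5.6250 * 3.7623e+11 = 59637.5856 W

59637.5856 W


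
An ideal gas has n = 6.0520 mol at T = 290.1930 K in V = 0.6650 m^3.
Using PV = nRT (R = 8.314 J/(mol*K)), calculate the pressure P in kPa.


P = nRT/V = 6.0520 * 8.314 * 290.1930 / 0.6650
= 14601.4462 / 0.6650 = 21957.0619 Pa = 21.9571 kPa

21.9571 kPa


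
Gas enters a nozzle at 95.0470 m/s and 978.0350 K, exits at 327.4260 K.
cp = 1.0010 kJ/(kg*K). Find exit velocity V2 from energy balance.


dT = 650.6090 K
2*cp*1000*dT = 1302519.2180
V1^2 = 9033.9322
V2 = sqrt(1311553.1502) = 1145.2306 m/s

1145.2306 m/s


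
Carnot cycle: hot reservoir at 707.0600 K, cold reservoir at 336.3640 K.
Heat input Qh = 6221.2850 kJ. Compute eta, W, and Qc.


eta = 1 - 336.3640/707.0600 = 0.5243
W = 0.5243 * 6221.2850 = 3261.6828 kJ
Qc = 6221.2850 - 3261.6828 = 2959.6022 kJ

eta = 52.4278%, W = 3261.6828 kJ, Qc = 2959.6022 kJ


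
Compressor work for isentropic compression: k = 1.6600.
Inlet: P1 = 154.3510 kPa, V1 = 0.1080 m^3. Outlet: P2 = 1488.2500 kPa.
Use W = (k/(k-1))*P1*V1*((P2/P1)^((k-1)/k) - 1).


(k-1)/k = 0.3976
(P2/P1)^exp = 2.4620
W = 2.5152 * 154.3510 * 0.1080 * (2.4620 - 1) = 61.2995 kJ

61.2995 kJ


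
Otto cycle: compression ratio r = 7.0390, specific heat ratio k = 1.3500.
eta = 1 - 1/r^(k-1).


r^(k-1) = 1.9798
eta = 1 - 1/1.9798 = 0.4949 = 49.4907%

49.4907%


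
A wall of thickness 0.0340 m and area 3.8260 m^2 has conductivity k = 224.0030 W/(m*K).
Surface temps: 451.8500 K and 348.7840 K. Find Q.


dT = 103.0660 K
Q = 224.0030 * 3.8260 * 103.0660 / 0.0340 = 2597977.0169 W

2597977.0169 W


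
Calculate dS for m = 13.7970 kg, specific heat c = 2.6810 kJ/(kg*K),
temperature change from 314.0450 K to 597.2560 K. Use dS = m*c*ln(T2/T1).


T2/T1 = 1.9018
ln(T2/T1) = 0.6428
dS = 13.7970 * 2.6810 * 0.6428 = 23.7774 kJ/K

23.7774 kJ/K


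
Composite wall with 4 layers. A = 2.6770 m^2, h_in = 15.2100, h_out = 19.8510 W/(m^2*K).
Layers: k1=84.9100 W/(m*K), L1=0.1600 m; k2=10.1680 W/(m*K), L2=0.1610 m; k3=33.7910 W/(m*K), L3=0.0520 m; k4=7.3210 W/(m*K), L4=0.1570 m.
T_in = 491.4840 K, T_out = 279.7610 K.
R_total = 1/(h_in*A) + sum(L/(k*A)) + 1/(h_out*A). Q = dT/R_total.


R_conv_in = 1/(15.2100*2.6770) = 0.0246
R_1 = 0.1600/(84.9100*2.6770) = 0.0007
R_2 = 0.1610/(10.1680*2.6770) = 0.0059
R_3 = 0.0520/(33.7910*2.6770) = 0.0006
R_4 = 0.1570/(7.3210*2.6770) = 0.0080
R_conv_out = 1/(19.8510*2.6770) = 0.0188
R_total = 0.0586 K/W
Q = 211.7230 / 0.0586 = 3614.1337 W

R_total = 0.0586 K/W, Q = 3614.1337 W


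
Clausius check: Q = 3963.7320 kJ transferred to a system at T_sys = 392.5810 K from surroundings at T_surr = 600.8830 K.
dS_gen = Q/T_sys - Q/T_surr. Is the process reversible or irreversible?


dS_sys = 3963.7320/392.5810 = 10.0966 kJ/K
dS_surr = -3963.7320/600.8830 = -6.5965 kJ/K
dS_gen = 10.0966 - 6.5965 = 3.5001 kJ/K (irreversible)

dS_gen = 3.5001 kJ/K, irreversible


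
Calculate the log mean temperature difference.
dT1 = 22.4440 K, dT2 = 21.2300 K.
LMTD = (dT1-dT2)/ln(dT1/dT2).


dT1/dT2 = 1.0572
ln(dT1/dT2) = 0.0556
LMTD = 1.2140 / 0.0556 = 21.8314 K

21.8314 K


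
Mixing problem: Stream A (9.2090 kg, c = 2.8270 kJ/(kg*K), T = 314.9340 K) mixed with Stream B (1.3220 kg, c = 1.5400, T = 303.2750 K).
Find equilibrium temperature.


num = 8816.3738
den = 28.0697
Tf = 314.0884 K

314.0884 K


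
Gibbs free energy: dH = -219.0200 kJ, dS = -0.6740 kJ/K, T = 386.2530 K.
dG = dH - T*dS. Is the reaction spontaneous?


T*dS = 386.2530 * -0.6740 = -260.3345 kJ
dG = -219.0200 + 260.3345 = 41.3145 kJ (non-spontaneous)

dG = 41.3145 kJ, non-spontaneous


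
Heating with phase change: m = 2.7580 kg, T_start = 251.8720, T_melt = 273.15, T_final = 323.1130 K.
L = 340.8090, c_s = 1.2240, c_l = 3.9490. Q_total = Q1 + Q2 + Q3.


Q1 (sensible, solid) = 2.7580 * 1.2240 * 21.2780 = 71.8301 kJ
Q2 (latent) = 2.7580 * 340.8090 = 939.9512 kJ
Q3 (sensible, liquid) = 2.7580 * 3.9490 * 49.9630 = 544.1641 kJ
Q_total = 1555.9454 kJ

1555.9454 kJ


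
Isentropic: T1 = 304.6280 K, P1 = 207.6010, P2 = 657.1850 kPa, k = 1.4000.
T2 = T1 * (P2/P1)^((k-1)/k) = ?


(k-1)/k = 0.2857
(P2/P1)^exp = 1.3899
T2 = 304.6280 * 1.3899 = 423.4068 K

423.4068 K


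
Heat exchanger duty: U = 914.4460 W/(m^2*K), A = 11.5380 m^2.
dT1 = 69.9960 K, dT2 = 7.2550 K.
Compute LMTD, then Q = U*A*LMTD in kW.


LMTD = 27.6789 K
Q = 914.4460 * 11.5380 * 27.6789 = 292036.3727 W = 292.0364 kW

292.0364 kW


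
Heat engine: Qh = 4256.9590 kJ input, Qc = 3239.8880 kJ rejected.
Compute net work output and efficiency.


W = 4256.9590 - 3239.8880 = 1017.0710 kJ
eta = 1017.0710 / 4256.9590 = 0.2389 = 23.8920%

W = 1017.0710 kJ, eta = 23.8920%


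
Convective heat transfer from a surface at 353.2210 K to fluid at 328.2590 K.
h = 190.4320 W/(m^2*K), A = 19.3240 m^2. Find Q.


dT = 24.9620 K
Q = 190.4320 * 19.3240 * 24.9620 = 91857.8627 W

91857.8627 W


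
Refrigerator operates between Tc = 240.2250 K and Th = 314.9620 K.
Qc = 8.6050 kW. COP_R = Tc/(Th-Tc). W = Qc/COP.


COP = 240.2250 / 74.7370 = 3.2143
W = 8.6050 / 3.2143 = 2.6771 kW

COP = 3.2143, W = 2.6771 kW


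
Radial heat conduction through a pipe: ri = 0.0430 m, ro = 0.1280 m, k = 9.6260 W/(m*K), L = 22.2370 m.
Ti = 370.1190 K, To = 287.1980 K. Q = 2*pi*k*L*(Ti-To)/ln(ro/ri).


dT = 82.9210 K
ln(ro/ri) = 1.0908
Q = 2*pi*9.6260*22.2370*82.9210 / 1.0908 = 102237.2879 W

102237.2879 W


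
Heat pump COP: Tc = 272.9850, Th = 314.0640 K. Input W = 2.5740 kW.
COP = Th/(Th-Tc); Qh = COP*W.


COP = 314.0640 / 41.0790 = 7.6454
Qh = 7.6454 * 2.5740 = 19.6792 kW

COP = 7.6454, Qh = 19.6792 kW


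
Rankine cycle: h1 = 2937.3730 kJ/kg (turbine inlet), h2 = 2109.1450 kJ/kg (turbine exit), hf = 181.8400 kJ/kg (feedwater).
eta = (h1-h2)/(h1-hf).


W = 828.2280 kJ/kg
Q_in = 2755.5330 kJ/kg
eta = 0.3006 = 30.0569%

eta = 30.0569%


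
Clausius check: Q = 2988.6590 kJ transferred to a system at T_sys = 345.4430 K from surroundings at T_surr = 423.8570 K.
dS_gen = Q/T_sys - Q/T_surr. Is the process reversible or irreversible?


dS_sys = 2988.6590/345.4430 = 8.6517 kJ/K
dS_surr = -2988.6590/423.8570 = -7.0511 kJ/K
dS_gen = 8.6517 - 7.0511 = 1.6006 kJ/K (irreversible)

dS_gen = 1.6006 kJ/K, irreversible


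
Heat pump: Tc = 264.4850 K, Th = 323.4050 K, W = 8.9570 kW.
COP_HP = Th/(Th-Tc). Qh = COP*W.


COP = 323.4050 / 58.9200 = 5.4889
Qh = 5.4889 * 8.9570 = 49.1639 kW

COP = 5.4889, Qh = 49.1639 kW


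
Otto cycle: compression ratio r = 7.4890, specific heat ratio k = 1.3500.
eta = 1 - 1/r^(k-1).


r^(k-1) = 2.0232
eta = 1 - 1/2.0232 = 0.5057 = 50.5744%

50.5744%


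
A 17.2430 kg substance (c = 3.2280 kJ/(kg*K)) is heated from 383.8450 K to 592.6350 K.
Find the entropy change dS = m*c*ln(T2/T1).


T2/T1 = 1.5439
ln(T2/T1) = 0.4343
dS = 17.2430 * 3.2280 * 0.4343 = 24.1755 kJ/K

24.1755 kJ/K


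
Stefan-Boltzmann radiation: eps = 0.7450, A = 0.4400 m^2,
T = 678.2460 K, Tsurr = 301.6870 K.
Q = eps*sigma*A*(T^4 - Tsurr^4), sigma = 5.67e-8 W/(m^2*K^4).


T^4 = 2.1162e+11
Tsurr^4 = 8.2837e+09
Q = 0.7450 * 5.67e-8 * 0.4400 * 2.0333e+11 = 3779.1905 W

3779.1905 W


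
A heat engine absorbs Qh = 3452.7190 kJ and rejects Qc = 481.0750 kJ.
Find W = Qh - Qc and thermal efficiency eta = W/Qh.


W = 3452.7190 - 481.0750 = 2971.6440 kJ
eta = 2971.6440 / 3452.7190 = 0.8607 = 86.0668%

W = 2971.6440 kJ, eta = 86.0668%


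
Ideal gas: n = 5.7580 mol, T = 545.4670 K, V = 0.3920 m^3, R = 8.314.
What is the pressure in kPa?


P = nRT/V = 5.7580 * 8.314 * 545.4670 / 0.3920
= 26112.6028 / 0.3920 = 66613.7826 Pa = 66.6138 kPa

66.6138 kPa


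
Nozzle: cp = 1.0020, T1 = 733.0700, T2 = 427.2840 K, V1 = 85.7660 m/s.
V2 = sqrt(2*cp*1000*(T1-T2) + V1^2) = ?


dT = 305.7860 K
2*cp*1000*dT = 612795.1440
V1^2 = 7355.8068
V2 = sqrt(620150.9508) = 787.4966 m/s

787.4966 m/s


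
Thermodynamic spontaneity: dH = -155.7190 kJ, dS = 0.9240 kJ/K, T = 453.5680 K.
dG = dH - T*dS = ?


T*dS = 453.5680 * 0.9240 = 419.0968 kJ
dG = -155.7190 - 419.0968 = -574.8158 kJ (spontaneous)

dG = -574.8158 kJ, spontaneous


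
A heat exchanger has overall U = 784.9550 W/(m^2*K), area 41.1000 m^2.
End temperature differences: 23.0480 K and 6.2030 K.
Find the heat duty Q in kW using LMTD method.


LMTD = 12.8338 K
Q = 784.9550 * 41.1000 * 12.8338 = 414040.7442 W = 414.0407 kW

414.0407 kW


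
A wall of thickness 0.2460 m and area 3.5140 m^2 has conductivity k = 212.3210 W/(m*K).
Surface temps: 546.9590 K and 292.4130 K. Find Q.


dT = 254.5460 K
Q = 212.3210 * 3.5140 * 254.5460 / 0.2460 = 772015.2475 W

772015.2475 W


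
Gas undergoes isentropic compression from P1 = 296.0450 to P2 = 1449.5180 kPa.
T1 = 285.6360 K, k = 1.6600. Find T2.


(k-1)/k = 0.3976
(P2/P1)^exp = 1.8805
T2 = 285.6360 * 1.8805 = 537.1517 K

537.1517 K


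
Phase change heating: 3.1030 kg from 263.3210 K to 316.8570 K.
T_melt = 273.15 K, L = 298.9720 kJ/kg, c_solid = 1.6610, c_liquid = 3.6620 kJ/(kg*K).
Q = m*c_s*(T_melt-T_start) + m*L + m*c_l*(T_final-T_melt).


Q1 (sensible, solid) = 3.1030 * 1.6610 * 9.8290 = 50.6595 kJ
Q2 (latent) = 3.1030 * 298.9720 = 927.7101 kJ
Q3 (sensible, liquid) = 3.1030 * 3.6620 * 43.7070 = 496.6508 kJ
Q_total = 1475.0204 kJ

1475.0204 kJ


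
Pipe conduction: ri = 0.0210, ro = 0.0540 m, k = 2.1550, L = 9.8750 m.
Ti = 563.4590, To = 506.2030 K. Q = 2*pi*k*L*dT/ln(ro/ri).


dT = 57.2560 K
ln(ro/ri) = 0.9445
Q = 2*pi*2.1550*9.8750*57.2560 / 0.9445 = 8105.8944 W

8105.8944 W


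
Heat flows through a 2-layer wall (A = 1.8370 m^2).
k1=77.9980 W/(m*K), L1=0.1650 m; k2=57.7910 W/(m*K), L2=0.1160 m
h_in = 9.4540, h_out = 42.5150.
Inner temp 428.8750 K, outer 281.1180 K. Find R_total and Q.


R_conv_in = 1/(9.4540*1.8370) = 0.0576
R_1 = 0.1650/(77.9980*1.8370) = 0.0012
R_2 = 0.1160/(57.7910*1.8370) = 0.0011
R_conv_out = 1/(42.5150*1.8370) = 0.0128
R_total = 0.0726 K/W
Q = 147.7570 / 0.0726 = 2034.4132 W

R_total = 0.0726 K/W, Q = 2034.4132 W


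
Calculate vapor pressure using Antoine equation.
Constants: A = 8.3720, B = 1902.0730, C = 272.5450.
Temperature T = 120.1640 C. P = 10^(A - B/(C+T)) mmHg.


C+T = 392.7090
B/(C+T) = 4.8435
log10(P) = 8.3720 - 4.8435 = 3.5285
P = 10^3.5285 = 3377.0167 mmHg

3377.0167 mmHg


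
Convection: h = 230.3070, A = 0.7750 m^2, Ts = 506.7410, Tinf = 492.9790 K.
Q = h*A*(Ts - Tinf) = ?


dT = 13.7620 K
Q = 230.3070 * 0.7750 * 13.7620 = 2456.3508 W

2456.3508 W


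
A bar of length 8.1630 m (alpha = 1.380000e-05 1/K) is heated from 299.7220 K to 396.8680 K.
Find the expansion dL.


dT = 97.1460 K
dL = 1.380000e-05 * 8.1630 * 97.1460 = 0.010943 m
L_final = 8.173943 m

dL = 0.010943 m


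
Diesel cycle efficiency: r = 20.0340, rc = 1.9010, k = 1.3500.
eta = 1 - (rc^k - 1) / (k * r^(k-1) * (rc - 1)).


r^(k-1) = 2.8551
rc^k = 2.3803
eta = 0.6025 = 60.2547%

60.2547%


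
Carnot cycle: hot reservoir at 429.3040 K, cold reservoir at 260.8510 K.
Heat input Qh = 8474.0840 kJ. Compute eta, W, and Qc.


eta = 1 - 260.8510/429.3040 = 0.3924
W = 0.3924 * 8474.0840 = 3325.1143 kJ
Qc = 8474.0840 - 3325.1143 = 5148.9697 kJ

eta = 39.2386%, W = 3325.1143 kJ, Qc = 5148.9697 kJ


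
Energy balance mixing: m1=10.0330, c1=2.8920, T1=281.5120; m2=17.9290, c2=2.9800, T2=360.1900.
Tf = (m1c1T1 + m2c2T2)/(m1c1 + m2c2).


num = 27412.5760
den = 82.4439
Tf = 332.4999 K

332.4999 K


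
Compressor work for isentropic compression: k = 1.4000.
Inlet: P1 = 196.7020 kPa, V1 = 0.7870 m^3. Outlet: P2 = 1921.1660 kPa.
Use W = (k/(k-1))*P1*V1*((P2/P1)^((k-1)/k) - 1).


(k-1)/k = 0.2857
(P2/P1)^exp = 1.9177
W = 3.5000 * 196.7020 * 0.7870 * (1.9177 - 1) = 497.2405 kJ

497.2405 kJ


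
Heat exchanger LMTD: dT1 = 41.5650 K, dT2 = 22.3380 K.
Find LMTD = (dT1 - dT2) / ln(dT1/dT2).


dT1/dT2 = 1.8607
ln(dT1/dT2) = 0.6210
LMTD = 19.2270 / 0.6210 = 30.9629 K

30.9629 K


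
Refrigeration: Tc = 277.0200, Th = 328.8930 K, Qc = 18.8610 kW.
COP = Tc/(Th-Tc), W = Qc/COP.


COP = 277.0200 / 51.8730 = 5.3404
W = 18.8610 / 5.3404 = 3.5318 kW

COP = 5.3404, W = 3.5318 kW


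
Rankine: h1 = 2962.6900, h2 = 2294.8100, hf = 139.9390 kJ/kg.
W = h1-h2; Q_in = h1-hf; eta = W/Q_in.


W = 667.8800 kJ/kg
Q_in = 2822.7510 kJ/kg
eta = 0.2366 = 23.6606%

eta = 23.6606%


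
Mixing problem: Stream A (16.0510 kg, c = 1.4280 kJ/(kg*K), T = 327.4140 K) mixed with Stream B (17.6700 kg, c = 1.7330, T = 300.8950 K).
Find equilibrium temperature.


num = 16718.6398
den = 53.5429
Tf = 312.2473 K

312.2473 K


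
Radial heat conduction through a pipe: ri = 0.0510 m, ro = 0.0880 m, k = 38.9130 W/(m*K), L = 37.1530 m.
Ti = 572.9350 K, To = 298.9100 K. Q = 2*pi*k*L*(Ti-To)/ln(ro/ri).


dT = 274.0250 K
ln(ro/ri) = 0.5455
Q = 2*pi*38.9130*37.1530*274.0250 / 0.5455 = 4563047.6014 W

4563047.6014 W


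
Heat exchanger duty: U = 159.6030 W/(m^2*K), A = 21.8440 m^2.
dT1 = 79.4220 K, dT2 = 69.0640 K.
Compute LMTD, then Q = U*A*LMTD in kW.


LMTD = 74.1224 K
Q = 159.6030 * 21.8440 * 74.1224 = 258418.0239 W = 258.4180 kW

258.4180 kW


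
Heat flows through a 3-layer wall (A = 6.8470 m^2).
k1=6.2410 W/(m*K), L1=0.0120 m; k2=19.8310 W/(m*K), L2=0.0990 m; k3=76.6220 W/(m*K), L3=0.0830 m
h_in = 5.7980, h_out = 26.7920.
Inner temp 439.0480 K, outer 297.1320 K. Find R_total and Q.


R_conv_in = 1/(5.7980*6.8470) = 0.0252
R_1 = 0.0120/(6.2410*6.8470) = 0.0003
R_2 = 0.0990/(19.8310*6.8470) = 0.0007
R_3 = 0.0830/(76.6220*6.8470) = 0.0002
R_conv_out = 1/(26.7920*6.8470) = 0.0055
R_total = 0.0318 K/W
Q = 141.9160 / 0.0318 = 4461.5085 W

R_total = 0.0318 K/W, Q = 4461.5085 W


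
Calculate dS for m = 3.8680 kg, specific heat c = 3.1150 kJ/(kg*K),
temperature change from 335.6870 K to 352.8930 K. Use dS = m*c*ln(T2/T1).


T2/T1 = 1.0513
ln(T2/T1) = 0.0500
dS = 3.8680 * 3.1150 * 0.0500 = 0.6023 kJ/K

0.6023 kJ/K


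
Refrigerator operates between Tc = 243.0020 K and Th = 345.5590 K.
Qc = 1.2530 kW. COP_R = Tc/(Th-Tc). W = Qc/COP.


COP = 243.0020 / 102.5570 = 2.3694
W = 1.2530 / 2.3694 = 0.5288 kW

COP = 2.3694, W = 0.5288 kW


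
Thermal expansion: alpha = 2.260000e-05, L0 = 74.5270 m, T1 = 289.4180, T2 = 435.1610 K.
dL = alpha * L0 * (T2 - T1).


dT = 145.7430 K
dL = 2.260000e-05 * 74.5270 * 145.7430 = 0.245476 m
L_final = 74.772476 m

dL = 0.245476 m


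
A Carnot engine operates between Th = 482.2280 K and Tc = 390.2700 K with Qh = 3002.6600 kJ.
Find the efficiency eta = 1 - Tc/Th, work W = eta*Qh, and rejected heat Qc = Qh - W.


eta = 1 - 390.2700/482.2280 = 0.1907
W = 0.1907 * 3002.6600 = 572.5893 kJ
Qc = 3002.6600 - 572.5893 = 2430.0707 kJ

eta = 19.0694%, W = 572.5893 kJ, Qc = 2430.0707 kJ


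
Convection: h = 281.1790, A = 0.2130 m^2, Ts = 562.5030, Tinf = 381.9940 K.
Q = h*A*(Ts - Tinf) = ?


dT = 180.5090 K
Q = 281.1790 * 0.2130 * 180.5090 = 10810.8874 W

10810.8874 W


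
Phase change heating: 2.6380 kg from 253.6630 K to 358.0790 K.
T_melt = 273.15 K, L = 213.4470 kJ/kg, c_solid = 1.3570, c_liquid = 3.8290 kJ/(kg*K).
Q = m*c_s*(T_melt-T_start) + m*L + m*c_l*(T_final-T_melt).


Q1 (sensible, solid) = 2.6380 * 1.3570 * 19.4870 = 69.7589 kJ
Q2 (latent) = 2.6380 * 213.4470 = 563.0732 kJ
Q3 (sensible, liquid) = 2.6380 * 3.8290 * 84.9290 = 857.8595 kJ
Q_total = 1490.6916 kJ

1490.6916 kJ


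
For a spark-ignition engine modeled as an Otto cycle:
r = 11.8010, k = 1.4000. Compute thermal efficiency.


r^(k-1) = 2.6839
eta = 1 - 1/2.6839 = 0.6274 = 62.7409%

62.7409%


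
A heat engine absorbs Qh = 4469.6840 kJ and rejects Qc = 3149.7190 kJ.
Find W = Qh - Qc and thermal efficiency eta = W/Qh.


W = 4469.6840 - 3149.7190 = 1319.9650 kJ
eta = 1319.9650 / 4469.6840 = 0.2953 = 29.5315%

W = 1319.9650 kJ, eta = 29.5315%


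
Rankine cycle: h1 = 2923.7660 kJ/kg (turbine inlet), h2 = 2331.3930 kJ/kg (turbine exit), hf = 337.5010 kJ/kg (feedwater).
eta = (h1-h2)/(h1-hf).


W = 592.3730 kJ/kg
Q_in = 2586.2650 kJ/kg
eta = 0.2290 = 22.9046%

eta = 22.9046%


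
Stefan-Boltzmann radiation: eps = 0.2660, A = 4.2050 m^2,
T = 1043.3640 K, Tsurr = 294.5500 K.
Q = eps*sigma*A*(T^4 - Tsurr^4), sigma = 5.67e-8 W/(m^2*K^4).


T^4 = 1.1851e+12
Tsurr^4 = 7.5272e+09
Q = 0.2660 * 5.67e-8 * 4.2050 * 1.1775e+12 = 74680.4220 W

74680.4220 W


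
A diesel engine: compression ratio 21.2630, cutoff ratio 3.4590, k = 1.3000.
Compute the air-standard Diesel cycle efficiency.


r^(k-1) = 2.5020
rc^k = 5.0192
eta = 0.4975 = 49.7482%

49.7482%


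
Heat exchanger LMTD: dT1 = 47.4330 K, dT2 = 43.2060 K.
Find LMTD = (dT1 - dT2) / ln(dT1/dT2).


dT1/dT2 = 1.0978
ln(dT1/dT2) = 0.0933
LMTD = 4.2270 / 0.0933 = 45.2866 K

45.2866 K


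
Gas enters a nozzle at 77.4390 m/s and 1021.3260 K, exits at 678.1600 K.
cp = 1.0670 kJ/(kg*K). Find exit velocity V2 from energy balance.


dT = 343.1660 K
2*cp*1000*dT = 732316.2440
V1^2 = 5996.7987
V2 = sqrt(738313.0427) = 859.2514 m/s

859.2514 m/s


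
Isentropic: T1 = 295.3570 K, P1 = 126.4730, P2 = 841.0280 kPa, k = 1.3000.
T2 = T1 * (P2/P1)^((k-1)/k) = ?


(k-1)/k = 0.2308
(P2/P1)^exp = 1.5484
T2 = 295.3570 * 1.5484 = 457.3273 K

457.3273 K


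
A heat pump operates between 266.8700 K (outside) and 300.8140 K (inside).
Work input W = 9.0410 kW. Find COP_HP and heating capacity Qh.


COP = 300.8140 / 33.9440 = 8.8621
Qh = 8.8621 * 9.0410 = 80.1219 kW

COP = 8.8621, Qh = 80.1219 kW


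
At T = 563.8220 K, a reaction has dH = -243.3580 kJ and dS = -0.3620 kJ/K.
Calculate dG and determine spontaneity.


T*dS = 563.8220 * -0.3620 = -204.1036 kJ
dG = -243.3580 + 204.1036 = -39.2544 kJ (spontaneous)

dG = -39.2544 kJ, spontaneous


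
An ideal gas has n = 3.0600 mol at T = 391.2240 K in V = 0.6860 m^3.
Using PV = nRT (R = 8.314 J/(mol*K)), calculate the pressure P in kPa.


P = nRT/V = 3.0600 * 8.314 * 391.2240 / 0.6860
= 9953.0672 / 0.6860 = 14508.8443 Pa = 14.5088 kPa

14.5088 kPa


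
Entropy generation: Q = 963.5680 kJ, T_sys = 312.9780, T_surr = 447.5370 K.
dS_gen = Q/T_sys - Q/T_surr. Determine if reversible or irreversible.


dS_sys = 963.5680/312.9780 = 3.0787 kJ/K
dS_surr = -963.5680/447.5370 = -2.1530 kJ/K
dS_gen = 3.0787 - 2.1530 = 0.9257 kJ/K (irreversible)

dS_gen = 0.9257 kJ/K, irreversible


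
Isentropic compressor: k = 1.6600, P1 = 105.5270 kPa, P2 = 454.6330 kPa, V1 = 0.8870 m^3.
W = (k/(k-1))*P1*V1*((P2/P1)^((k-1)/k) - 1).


(k-1)/k = 0.3976
(P2/P1)^exp = 1.7873
W = 2.5152 * 105.5270 * 0.8870 * (1.7873 - 1) = 185.3429 kJ

185.3429 kJ


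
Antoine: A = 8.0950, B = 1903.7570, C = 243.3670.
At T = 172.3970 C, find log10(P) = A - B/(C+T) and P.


C+T = 415.7640
B/(C+T) = 4.5789
log10(P) = 8.0950 - 4.5789 = 3.5161
P = 10^3.5161 = 3281.4319 mmHg

3281.4319 mmHg


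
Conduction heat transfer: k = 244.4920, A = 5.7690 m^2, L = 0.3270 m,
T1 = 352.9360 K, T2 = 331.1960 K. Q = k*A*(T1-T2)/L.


dT = 21.7400 K
Q = 244.4920 * 5.7690 * 21.7400 / 0.3270 = 93772.8206 W

93772.8206 W


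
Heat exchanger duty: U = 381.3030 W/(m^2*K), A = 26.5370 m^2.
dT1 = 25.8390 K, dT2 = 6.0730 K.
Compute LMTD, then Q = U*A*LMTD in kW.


LMTD = 13.6502 K
Q = 381.3030 * 26.5370 * 13.6502 = 138121.9178 W = 138.1219 kW

138.1219 kW


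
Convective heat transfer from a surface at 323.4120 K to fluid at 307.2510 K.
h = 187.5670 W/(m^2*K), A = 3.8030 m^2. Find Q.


dT = 16.1610 K
Q = 187.5670 * 3.8030 * 16.1610 = 11527.9209 W

11527.9209 W


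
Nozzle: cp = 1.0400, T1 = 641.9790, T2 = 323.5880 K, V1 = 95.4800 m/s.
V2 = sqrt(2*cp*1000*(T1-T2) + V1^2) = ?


dT = 318.3910 K
2*cp*1000*dT = 662253.2800
V1^2 = 9116.4304
V2 = sqrt(671369.7104) = 819.3715 m/s

819.3715 m/s


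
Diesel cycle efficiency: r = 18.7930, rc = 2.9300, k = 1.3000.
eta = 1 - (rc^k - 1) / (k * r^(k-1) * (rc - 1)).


r^(k-1) = 2.4110
rc^k = 4.0451
eta = 0.4966 = 49.6615%

49.6615%
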